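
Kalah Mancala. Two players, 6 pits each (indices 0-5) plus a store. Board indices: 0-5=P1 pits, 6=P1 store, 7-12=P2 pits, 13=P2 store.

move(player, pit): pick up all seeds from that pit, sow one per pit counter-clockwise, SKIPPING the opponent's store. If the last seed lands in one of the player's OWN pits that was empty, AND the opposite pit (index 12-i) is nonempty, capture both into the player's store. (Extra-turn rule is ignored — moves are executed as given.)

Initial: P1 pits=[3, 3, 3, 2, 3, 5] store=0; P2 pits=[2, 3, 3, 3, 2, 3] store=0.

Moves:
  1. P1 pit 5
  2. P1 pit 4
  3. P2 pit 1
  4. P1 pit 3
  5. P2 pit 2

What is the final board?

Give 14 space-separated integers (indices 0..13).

Answer: 4 3 3 0 1 2 2 4 0 0 6 4 5 1

Derivation:
Move 1: P1 pit5 -> P1=[3,3,3,2,3,0](1) P2=[3,4,4,4,2,3](0)
Move 2: P1 pit4 -> P1=[3,3,3,2,0,1](2) P2=[4,4,4,4,2,3](0)
Move 3: P2 pit1 -> P1=[3,3,3,2,0,1](2) P2=[4,0,5,5,3,4](0)
Move 4: P1 pit3 -> P1=[3,3,3,0,1,2](2) P2=[4,0,5,5,3,4](0)
Move 5: P2 pit2 -> P1=[4,3,3,0,1,2](2) P2=[4,0,0,6,4,5](1)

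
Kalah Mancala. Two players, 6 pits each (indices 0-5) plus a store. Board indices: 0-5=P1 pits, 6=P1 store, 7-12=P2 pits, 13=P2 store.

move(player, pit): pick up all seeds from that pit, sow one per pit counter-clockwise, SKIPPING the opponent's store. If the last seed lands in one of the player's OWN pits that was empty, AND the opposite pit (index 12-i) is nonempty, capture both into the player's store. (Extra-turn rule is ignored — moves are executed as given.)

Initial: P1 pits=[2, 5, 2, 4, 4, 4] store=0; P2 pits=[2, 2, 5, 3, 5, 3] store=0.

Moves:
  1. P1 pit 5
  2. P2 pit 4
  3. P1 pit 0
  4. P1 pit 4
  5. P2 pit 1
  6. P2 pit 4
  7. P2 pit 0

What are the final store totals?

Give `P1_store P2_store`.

Move 1: P1 pit5 -> P1=[2,5,2,4,4,0](1) P2=[3,3,6,3,5,3](0)
Move 2: P2 pit4 -> P1=[3,6,3,4,4,0](1) P2=[3,3,6,3,0,4](1)
Move 3: P1 pit0 -> P1=[0,7,4,5,4,0](1) P2=[3,3,6,3,0,4](1)
Move 4: P1 pit4 -> P1=[0,7,4,5,0,1](2) P2=[4,4,6,3,0,4](1)
Move 5: P2 pit1 -> P1=[0,7,4,5,0,1](2) P2=[4,0,7,4,1,5](1)
Move 6: P2 pit4 -> P1=[0,7,4,5,0,1](2) P2=[4,0,7,4,0,6](1)
Move 7: P2 pit0 -> P1=[0,0,4,5,0,1](2) P2=[0,1,8,5,0,6](9)

Answer: 2 9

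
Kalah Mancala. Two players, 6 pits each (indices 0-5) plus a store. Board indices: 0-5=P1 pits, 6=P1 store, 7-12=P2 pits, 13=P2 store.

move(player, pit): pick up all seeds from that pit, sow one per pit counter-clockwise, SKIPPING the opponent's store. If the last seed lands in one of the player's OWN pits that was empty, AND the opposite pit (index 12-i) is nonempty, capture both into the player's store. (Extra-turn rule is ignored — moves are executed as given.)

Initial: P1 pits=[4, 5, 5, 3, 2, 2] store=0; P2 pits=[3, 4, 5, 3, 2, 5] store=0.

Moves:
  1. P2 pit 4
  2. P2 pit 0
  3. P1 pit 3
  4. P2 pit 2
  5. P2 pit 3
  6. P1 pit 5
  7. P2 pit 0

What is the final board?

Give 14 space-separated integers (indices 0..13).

Move 1: P2 pit4 -> P1=[4,5,5,3,2,2](0) P2=[3,4,5,3,0,6](1)
Move 2: P2 pit0 -> P1=[4,5,5,3,2,2](0) P2=[0,5,6,4,0,6](1)
Move 3: P1 pit3 -> P1=[4,5,5,0,3,3](1) P2=[0,5,6,4,0,6](1)
Move 4: P2 pit2 -> P1=[5,6,5,0,3,3](1) P2=[0,5,0,5,1,7](2)
Move 5: P2 pit3 -> P1=[6,7,5,0,3,3](1) P2=[0,5,0,0,2,8](3)
Move 6: P1 pit5 -> P1=[6,7,5,0,3,0](2) P2=[1,6,0,0,2,8](3)
Move 7: P2 pit0 -> P1=[6,7,5,0,3,0](2) P2=[0,7,0,0,2,8](3)

Answer: 6 7 5 0 3 0 2 0 7 0 0 2 8 3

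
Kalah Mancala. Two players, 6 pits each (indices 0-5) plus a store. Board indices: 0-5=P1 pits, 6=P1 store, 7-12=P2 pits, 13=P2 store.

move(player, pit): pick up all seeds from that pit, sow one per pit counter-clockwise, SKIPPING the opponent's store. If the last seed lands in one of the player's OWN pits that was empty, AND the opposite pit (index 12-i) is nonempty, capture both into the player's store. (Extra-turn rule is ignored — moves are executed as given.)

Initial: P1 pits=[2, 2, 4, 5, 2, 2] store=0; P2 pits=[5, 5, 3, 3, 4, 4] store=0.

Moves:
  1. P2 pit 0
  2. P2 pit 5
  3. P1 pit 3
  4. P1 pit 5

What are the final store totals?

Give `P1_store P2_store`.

Move 1: P2 pit0 -> P1=[2,2,4,5,2,2](0) P2=[0,6,4,4,5,5](0)
Move 2: P2 pit5 -> P1=[3,3,5,6,2,2](0) P2=[0,6,4,4,5,0](1)
Move 3: P1 pit3 -> P1=[3,3,5,0,3,3](1) P2=[1,7,5,4,5,0](1)
Move 4: P1 pit5 -> P1=[3,3,5,0,3,0](2) P2=[2,8,5,4,5,0](1)

Answer: 2 1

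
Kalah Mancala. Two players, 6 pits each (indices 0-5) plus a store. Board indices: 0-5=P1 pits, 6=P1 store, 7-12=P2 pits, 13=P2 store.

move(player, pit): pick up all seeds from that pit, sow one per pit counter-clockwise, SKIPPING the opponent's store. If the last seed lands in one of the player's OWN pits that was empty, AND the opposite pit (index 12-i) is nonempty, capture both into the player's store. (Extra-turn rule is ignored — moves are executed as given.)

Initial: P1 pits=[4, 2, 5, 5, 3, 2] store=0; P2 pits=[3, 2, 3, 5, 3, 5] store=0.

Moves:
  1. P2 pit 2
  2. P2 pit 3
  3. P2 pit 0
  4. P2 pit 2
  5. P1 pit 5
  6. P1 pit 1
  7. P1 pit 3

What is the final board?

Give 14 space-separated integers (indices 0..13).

Move 1: P2 pit2 -> P1=[4,2,5,5,3,2](0) P2=[3,2,0,6,4,6](0)
Move 2: P2 pit3 -> P1=[5,3,6,5,3,2](0) P2=[3,2,0,0,5,7](1)
Move 3: P2 pit0 -> P1=[5,3,0,5,3,2](0) P2=[0,3,1,0,5,7](8)
Move 4: P2 pit2 -> P1=[5,3,0,5,3,2](0) P2=[0,3,0,1,5,7](8)
Move 5: P1 pit5 -> P1=[5,3,0,5,3,0](1) P2=[1,3,0,1,5,7](8)
Move 6: P1 pit1 -> P1=[5,0,1,6,4,0](1) P2=[1,3,0,1,5,7](8)
Move 7: P1 pit3 -> P1=[5,0,1,0,5,1](2) P2=[2,4,1,1,5,7](8)

Answer: 5 0 1 0 5 1 2 2 4 1 1 5 7 8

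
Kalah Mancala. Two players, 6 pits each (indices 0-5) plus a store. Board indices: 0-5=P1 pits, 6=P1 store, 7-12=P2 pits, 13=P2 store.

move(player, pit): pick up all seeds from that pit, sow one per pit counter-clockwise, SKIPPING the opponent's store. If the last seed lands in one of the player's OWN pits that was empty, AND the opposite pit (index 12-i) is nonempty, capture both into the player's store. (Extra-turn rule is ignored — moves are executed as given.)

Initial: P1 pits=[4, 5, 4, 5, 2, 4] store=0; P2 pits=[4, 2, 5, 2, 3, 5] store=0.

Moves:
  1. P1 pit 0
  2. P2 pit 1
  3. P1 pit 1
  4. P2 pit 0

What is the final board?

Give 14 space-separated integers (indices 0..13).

Move 1: P1 pit0 -> P1=[0,6,5,6,3,4](0) P2=[4,2,5,2,3,5](0)
Move 2: P2 pit1 -> P1=[0,6,5,6,3,4](0) P2=[4,0,6,3,3,5](0)
Move 3: P1 pit1 -> P1=[0,0,6,7,4,5](1) P2=[5,0,6,3,3,5](0)
Move 4: P2 pit0 -> P1=[0,0,6,7,4,5](1) P2=[0,1,7,4,4,6](0)

Answer: 0 0 6 7 4 5 1 0 1 7 4 4 6 0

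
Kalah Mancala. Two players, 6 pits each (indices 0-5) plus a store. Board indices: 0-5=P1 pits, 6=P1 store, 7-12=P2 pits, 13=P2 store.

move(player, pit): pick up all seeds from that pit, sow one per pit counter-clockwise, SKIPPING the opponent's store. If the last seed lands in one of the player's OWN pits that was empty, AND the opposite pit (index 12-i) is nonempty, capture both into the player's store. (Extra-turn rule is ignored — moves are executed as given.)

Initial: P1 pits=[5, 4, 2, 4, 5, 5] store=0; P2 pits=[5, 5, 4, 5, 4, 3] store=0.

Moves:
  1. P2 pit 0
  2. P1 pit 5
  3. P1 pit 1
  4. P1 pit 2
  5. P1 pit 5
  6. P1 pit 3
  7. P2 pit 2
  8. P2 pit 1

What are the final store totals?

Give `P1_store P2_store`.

Answer: 5 2

Derivation:
Move 1: P2 pit0 -> P1=[5,4,2,4,5,5](0) P2=[0,6,5,6,5,4](0)
Move 2: P1 pit5 -> P1=[5,4,2,4,5,0](1) P2=[1,7,6,7,5,4](0)
Move 3: P1 pit1 -> P1=[5,0,3,5,6,0](3) P2=[0,7,6,7,5,4](0)
Move 4: P1 pit2 -> P1=[5,0,0,6,7,1](3) P2=[0,7,6,7,5,4](0)
Move 5: P1 pit5 -> P1=[5,0,0,6,7,0](4) P2=[0,7,6,7,5,4](0)
Move 6: P1 pit3 -> P1=[5,0,0,0,8,1](5) P2=[1,8,7,7,5,4](0)
Move 7: P2 pit2 -> P1=[6,1,1,0,8,1](5) P2=[1,8,0,8,6,5](1)
Move 8: P2 pit1 -> P1=[7,2,2,0,8,1](5) P2=[1,0,1,9,7,6](2)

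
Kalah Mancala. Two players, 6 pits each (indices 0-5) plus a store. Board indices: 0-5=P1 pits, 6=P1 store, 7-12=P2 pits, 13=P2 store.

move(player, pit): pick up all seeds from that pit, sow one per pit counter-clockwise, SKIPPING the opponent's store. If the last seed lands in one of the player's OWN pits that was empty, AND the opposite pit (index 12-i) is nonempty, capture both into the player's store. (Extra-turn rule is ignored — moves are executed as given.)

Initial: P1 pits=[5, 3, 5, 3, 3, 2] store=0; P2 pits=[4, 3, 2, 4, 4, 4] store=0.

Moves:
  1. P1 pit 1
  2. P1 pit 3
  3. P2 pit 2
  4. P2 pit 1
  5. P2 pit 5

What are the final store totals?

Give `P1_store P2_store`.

Move 1: P1 pit1 -> P1=[5,0,6,4,4,2](0) P2=[4,3,2,4,4,4](0)
Move 2: P1 pit3 -> P1=[5,0,6,0,5,3](1) P2=[5,3,2,4,4,4](0)
Move 3: P2 pit2 -> P1=[5,0,6,0,5,3](1) P2=[5,3,0,5,5,4](0)
Move 4: P2 pit1 -> P1=[5,0,6,0,5,3](1) P2=[5,0,1,6,6,4](0)
Move 5: P2 pit5 -> P1=[6,1,7,0,5,3](1) P2=[5,0,1,6,6,0](1)

Answer: 1 1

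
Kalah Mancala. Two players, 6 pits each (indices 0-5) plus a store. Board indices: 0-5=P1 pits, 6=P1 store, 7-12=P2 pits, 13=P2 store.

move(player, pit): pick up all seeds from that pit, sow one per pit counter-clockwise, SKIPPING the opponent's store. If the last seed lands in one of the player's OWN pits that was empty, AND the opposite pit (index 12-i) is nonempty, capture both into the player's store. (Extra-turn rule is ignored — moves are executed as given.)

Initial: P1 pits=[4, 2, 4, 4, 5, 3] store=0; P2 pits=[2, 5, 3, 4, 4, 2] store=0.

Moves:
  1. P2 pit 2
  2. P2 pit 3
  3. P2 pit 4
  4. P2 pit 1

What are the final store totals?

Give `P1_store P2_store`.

Answer: 0 3

Derivation:
Move 1: P2 pit2 -> P1=[4,2,4,4,5,3](0) P2=[2,5,0,5,5,3](0)
Move 2: P2 pit3 -> P1=[5,3,4,4,5,3](0) P2=[2,5,0,0,6,4](1)
Move 3: P2 pit4 -> P1=[6,4,5,5,5,3](0) P2=[2,5,0,0,0,5](2)
Move 4: P2 pit1 -> P1=[6,4,5,5,5,3](0) P2=[2,0,1,1,1,6](3)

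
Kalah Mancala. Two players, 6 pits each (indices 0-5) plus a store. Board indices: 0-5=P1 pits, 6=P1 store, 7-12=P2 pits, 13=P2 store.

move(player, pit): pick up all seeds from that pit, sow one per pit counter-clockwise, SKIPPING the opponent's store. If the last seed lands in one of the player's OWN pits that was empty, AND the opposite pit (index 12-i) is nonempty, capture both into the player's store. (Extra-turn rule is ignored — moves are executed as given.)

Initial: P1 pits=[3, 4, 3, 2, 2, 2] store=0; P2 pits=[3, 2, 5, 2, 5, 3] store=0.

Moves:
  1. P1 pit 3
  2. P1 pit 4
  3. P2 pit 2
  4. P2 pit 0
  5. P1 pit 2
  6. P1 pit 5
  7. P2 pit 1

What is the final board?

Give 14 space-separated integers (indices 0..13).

Move 1: P1 pit3 -> P1=[3,4,3,0,3,3](0) P2=[3,2,5,2,5,3](0)
Move 2: P1 pit4 -> P1=[3,4,3,0,0,4](1) P2=[4,2,5,2,5,3](0)
Move 3: P2 pit2 -> P1=[4,4,3,0,0,4](1) P2=[4,2,0,3,6,4](1)
Move 4: P2 pit0 -> P1=[4,4,3,0,0,4](1) P2=[0,3,1,4,7,4](1)
Move 5: P1 pit2 -> P1=[4,4,0,1,1,5](1) P2=[0,3,1,4,7,4](1)
Move 6: P1 pit5 -> P1=[4,4,0,1,1,0](2) P2=[1,4,2,5,7,4](1)
Move 7: P2 pit1 -> P1=[4,4,0,1,1,0](2) P2=[1,0,3,6,8,5](1)

Answer: 4 4 0 1 1 0 2 1 0 3 6 8 5 1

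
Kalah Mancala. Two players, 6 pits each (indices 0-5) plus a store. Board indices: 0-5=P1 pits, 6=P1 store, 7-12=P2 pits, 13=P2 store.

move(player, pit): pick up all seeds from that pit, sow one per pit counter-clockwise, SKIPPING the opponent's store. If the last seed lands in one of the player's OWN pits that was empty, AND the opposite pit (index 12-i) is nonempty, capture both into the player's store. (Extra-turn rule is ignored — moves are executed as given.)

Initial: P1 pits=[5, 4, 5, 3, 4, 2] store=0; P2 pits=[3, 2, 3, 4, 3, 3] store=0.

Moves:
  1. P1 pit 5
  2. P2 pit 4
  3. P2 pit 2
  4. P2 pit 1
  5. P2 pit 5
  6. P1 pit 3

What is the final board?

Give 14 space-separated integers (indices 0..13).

Answer: 7 5 6 0 5 1 2 5 0 1 6 1 0 2

Derivation:
Move 1: P1 pit5 -> P1=[5,4,5,3,4,0](1) P2=[4,2,3,4,3,3](0)
Move 2: P2 pit4 -> P1=[6,4,5,3,4,0](1) P2=[4,2,3,4,0,4](1)
Move 3: P2 pit2 -> P1=[6,4,5,3,4,0](1) P2=[4,2,0,5,1,5](1)
Move 4: P2 pit1 -> P1=[6,4,5,3,4,0](1) P2=[4,0,1,6,1,5](1)
Move 5: P2 pit5 -> P1=[7,5,6,4,4,0](1) P2=[4,0,1,6,1,0](2)
Move 6: P1 pit3 -> P1=[7,5,6,0,5,1](2) P2=[5,0,1,6,1,0](2)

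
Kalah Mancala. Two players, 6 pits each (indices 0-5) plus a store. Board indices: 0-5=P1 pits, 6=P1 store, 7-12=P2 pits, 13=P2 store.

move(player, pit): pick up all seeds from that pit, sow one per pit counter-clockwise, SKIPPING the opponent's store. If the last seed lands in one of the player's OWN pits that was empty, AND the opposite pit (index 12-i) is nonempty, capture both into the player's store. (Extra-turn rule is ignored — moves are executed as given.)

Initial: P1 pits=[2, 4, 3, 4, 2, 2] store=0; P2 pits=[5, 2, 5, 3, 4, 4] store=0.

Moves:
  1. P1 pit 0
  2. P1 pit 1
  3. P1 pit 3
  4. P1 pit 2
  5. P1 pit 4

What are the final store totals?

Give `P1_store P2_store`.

Answer: 4 0

Derivation:
Move 1: P1 pit0 -> P1=[0,5,4,4,2,2](0) P2=[5,2,5,3,4,4](0)
Move 2: P1 pit1 -> P1=[0,0,5,5,3,3](1) P2=[5,2,5,3,4,4](0)
Move 3: P1 pit3 -> P1=[0,0,5,0,4,4](2) P2=[6,3,5,3,4,4](0)
Move 4: P1 pit2 -> P1=[0,0,0,1,5,5](3) P2=[7,3,5,3,4,4](0)
Move 5: P1 pit4 -> P1=[0,0,0,1,0,6](4) P2=[8,4,6,3,4,4](0)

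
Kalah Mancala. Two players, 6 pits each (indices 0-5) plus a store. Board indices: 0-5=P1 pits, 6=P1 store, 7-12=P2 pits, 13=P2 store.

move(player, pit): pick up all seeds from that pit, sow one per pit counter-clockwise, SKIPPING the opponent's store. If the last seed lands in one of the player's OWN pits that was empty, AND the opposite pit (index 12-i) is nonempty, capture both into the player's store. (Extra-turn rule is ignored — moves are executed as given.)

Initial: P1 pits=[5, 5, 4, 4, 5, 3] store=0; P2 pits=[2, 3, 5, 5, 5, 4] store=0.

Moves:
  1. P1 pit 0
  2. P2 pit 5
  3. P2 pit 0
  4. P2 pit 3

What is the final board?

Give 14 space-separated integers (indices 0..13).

Answer: 2 8 6 5 6 4 0 0 4 6 0 6 1 2

Derivation:
Move 1: P1 pit0 -> P1=[0,6,5,5,6,4](0) P2=[2,3,5,5,5,4](0)
Move 2: P2 pit5 -> P1=[1,7,6,5,6,4](0) P2=[2,3,5,5,5,0](1)
Move 3: P2 pit0 -> P1=[1,7,6,5,6,4](0) P2=[0,4,6,5,5,0](1)
Move 4: P2 pit3 -> P1=[2,8,6,5,6,4](0) P2=[0,4,6,0,6,1](2)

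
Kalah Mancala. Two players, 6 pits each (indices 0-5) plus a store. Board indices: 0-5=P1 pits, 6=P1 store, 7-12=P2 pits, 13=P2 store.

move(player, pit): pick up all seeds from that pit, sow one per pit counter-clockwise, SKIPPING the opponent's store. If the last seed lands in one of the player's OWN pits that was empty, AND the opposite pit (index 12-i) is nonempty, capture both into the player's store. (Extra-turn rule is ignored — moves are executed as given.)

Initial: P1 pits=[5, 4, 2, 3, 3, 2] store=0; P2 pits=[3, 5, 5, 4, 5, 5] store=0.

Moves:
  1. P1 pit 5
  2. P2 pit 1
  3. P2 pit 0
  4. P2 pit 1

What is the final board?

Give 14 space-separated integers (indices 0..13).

Answer: 5 4 2 3 3 0 1 0 0 8 6 7 6 1

Derivation:
Move 1: P1 pit5 -> P1=[5,4,2,3,3,0](1) P2=[4,5,5,4,5,5](0)
Move 2: P2 pit1 -> P1=[5,4,2,3,3,0](1) P2=[4,0,6,5,6,6](1)
Move 3: P2 pit0 -> P1=[5,4,2,3,3,0](1) P2=[0,1,7,6,7,6](1)
Move 4: P2 pit1 -> P1=[5,4,2,3,3,0](1) P2=[0,0,8,6,7,6](1)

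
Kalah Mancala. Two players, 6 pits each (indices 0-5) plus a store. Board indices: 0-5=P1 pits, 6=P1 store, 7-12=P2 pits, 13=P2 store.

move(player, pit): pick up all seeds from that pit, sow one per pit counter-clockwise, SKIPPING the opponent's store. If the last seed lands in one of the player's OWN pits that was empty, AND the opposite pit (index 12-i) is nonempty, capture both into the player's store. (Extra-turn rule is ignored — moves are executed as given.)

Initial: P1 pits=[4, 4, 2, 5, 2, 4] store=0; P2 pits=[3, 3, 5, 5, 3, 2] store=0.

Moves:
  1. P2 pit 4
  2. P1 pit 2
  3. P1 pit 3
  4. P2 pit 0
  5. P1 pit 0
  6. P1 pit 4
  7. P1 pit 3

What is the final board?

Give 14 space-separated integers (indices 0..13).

Move 1: P2 pit4 -> P1=[5,4,2,5,2,4](0) P2=[3,3,5,5,0,3](1)
Move 2: P1 pit2 -> P1=[5,4,0,6,3,4](0) P2=[3,3,5,5,0,3](1)
Move 3: P1 pit3 -> P1=[5,4,0,0,4,5](1) P2=[4,4,6,5,0,3](1)
Move 4: P2 pit0 -> P1=[5,0,0,0,4,5](1) P2=[0,5,7,6,0,3](6)
Move 5: P1 pit0 -> P1=[0,1,1,1,5,6](1) P2=[0,5,7,6,0,3](6)
Move 6: P1 pit4 -> P1=[0,1,1,1,0,7](2) P2=[1,6,8,6,0,3](6)
Move 7: P1 pit3 -> P1=[0,1,1,0,0,7](9) P2=[1,0,8,6,0,3](6)

Answer: 0 1 1 0 0 7 9 1 0 8 6 0 3 6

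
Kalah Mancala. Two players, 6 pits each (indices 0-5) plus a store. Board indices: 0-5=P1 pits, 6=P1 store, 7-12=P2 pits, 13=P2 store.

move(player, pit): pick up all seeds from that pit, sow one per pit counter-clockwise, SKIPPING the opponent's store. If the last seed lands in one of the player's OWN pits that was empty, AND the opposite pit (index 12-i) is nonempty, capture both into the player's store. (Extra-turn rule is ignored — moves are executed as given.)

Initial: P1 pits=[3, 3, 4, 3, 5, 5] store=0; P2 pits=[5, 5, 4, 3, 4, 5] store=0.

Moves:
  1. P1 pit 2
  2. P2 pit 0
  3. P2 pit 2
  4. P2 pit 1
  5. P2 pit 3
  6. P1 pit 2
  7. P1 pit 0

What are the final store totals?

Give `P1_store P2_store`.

Answer: 2 3

Derivation:
Move 1: P1 pit2 -> P1=[3,3,0,4,6,6](1) P2=[5,5,4,3,4,5](0)
Move 2: P2 pit0 -> P1=[3,3,0,4,6,6](1) P2=[0,6,5,4,5,6](0)
Move 3: P2 pit2 -> P1=[4,3,0,4,6,6](1) P2=[0,6,0,5,6,7](1)
Move 4: P2 pit1 -> P1=[5,3,0,4,6,6](1) P2=[0,0,1,6,7,8](2)
Move 5: P2 pit3 -> P1=[6,4,1,4,6,6](1) P2=[0,0,1,0,8,9](3)
Move 6: P1 pit2 -> P1=[6,4,0,5,6,6](1) P2=[0,0,1,0,8,9](3)
Move 7: P1 pit0 -> P1=[0,5,1,6,7,7](2) P2=[0,0,1,0,8,9](3)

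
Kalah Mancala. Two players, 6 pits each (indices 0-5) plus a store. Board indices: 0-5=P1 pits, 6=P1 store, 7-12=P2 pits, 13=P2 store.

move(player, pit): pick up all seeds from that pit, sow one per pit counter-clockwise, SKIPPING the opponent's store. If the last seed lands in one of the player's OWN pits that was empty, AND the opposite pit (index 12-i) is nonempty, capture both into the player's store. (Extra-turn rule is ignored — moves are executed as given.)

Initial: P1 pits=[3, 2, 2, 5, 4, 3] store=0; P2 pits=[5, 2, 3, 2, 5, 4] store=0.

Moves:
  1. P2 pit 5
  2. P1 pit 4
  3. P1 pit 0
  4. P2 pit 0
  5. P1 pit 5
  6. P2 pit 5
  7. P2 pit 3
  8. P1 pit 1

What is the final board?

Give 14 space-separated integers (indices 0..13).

Answer: 0 0 5 7 1 0 8 0 2 5 0 7 1 4

Derivation:
Move 1: P2 pit5 -> P1=[4,3,3,5,4,3](0) P2=[5,2,3,2,5,0](1)
Move 2: P1 pit4 -> P1=[4,3,3,5,0,4](1) P2=[6,3,3,2,5,0](1)
Move 3: P1 pit0 -> P1=[0,4,4,6,0,4](5) P2=[6,0,3,2,5,0](1)
Move 4: P2 pit0 -> P1=[0,4,4,6,0,4](5) P2=[0,1,4,3,6,1](2)
Move 5: P1 pit5 -> P1=[0,4,4,6,0,0](6) P2=[1,2,5,3,6,1](2)
Move 6: P2 pit5 -> P1=[0,4,4,6,0,0](6) P2=[1,2,5,3,6,0](3)
Move 7: P2 pit3 -> P1=[0,4,4,6,0,0](6) P2=[1,2,5,0,7,1](4)
Move 8: P1 pit1 -> P1=[0,0,5,7,1,0](8) P2=[0,2,5,0,7,1](4)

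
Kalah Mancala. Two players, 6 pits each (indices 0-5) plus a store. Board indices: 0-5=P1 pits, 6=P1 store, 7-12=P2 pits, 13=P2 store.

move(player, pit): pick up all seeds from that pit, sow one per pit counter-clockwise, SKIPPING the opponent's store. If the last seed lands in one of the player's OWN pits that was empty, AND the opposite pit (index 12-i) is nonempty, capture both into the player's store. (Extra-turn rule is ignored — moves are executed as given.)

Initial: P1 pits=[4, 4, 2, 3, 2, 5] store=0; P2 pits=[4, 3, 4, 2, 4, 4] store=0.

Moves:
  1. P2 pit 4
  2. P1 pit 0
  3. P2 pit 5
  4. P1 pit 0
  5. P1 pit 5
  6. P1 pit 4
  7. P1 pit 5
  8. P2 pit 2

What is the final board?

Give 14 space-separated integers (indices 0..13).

Answer: 1 8 4 5 0 0 3 6 4 0 4 2 1 3

Derivation:
Move 1: P2 pit4 -> P1=[5,5,2,3,2,5](0) P2=[4,3,4,2,0,5](1)
Move 2: P1 pit0 -> P1=[0,6,3,4,3,6](0) P2=[4,3,4,2,0,5](1)
Move 3: P2 pit5 -> P1=[1,7,4,5,3,6](0) P2=[4,3,4,2,0,0](2)
Move 4: P1 pit0 -> P1=[0,8,4,5,3,6](0) P2=[4,3,4,2,0,0](2)
Move 5: P1 pit5 -> P1=[0,8,4,5,3,0](1) P2=[5,4,5,3,1,0](2)
Move 6: P1 pit4 -> P1=[0,8,4,5,0,1](2) P2=[6,4,5,3,1,0](2)
Move 7: P1 pit5 -> P1=[0,8,4,5,0,0](3) P2=[6,4,5,3,1,0](2)
Move 8: P2 pit2 -> P1=[1,8,4,5,0,0](3) P2=[6,4,0,4,2,1](3)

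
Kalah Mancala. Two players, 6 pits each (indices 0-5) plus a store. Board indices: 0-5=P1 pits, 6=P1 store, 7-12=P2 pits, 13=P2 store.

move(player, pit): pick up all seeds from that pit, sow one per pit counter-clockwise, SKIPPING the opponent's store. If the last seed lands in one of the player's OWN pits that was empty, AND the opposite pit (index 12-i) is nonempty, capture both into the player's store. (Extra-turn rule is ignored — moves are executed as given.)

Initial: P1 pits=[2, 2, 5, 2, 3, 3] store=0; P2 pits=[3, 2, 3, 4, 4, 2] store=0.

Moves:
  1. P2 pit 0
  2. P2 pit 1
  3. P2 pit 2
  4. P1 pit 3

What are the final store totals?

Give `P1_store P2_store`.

Move 1: P2 pit0 -> P1=[2,2,5,2,3,3](0) P2=[0,3,4,5,4,2](0)
Move 2: P2 pit1 -> P1=[2,2,5,2,3,3](0) P2=[0,0,5,6,5,2](0)
Move 3: P2 pit2 -> P1=[3,2,5,2,3,3](0) P2=[0,0,0,7,6,3](1)
Move 4: P1 pit3 -> P1=[3,2,5,0,4,4](0) P2=[0,0,0,7,6,3](1)

Answer: 0 1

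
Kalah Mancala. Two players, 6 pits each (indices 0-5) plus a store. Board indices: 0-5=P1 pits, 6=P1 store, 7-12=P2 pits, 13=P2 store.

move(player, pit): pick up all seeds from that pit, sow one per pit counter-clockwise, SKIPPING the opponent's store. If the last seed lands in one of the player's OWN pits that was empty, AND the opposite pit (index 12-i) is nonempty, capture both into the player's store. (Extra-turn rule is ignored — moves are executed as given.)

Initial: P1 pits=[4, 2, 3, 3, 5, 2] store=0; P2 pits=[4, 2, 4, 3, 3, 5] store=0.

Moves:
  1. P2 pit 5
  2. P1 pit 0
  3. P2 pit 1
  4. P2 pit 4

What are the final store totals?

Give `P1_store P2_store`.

Answer: 0 2

Derivation:
Move 1: P2 pit5 -> P1=[5,3,4,4,5,2](0) P2=[4,2,4,3,3,0](1)
Move 2: P1 pit0 -> P1=[0,4,5,5,6,3](0) P2=[4,2,4,3,3,0](1)
Move 3: P2 pit1 -> P1=[0,4,5,5,6,3](0) P2=[4,0,5,4,3,0](1)
Move 4: P2 pit4 -> P1=[1,4,5,5,6,3](0) P2=[4,0,5,4,0,1](2)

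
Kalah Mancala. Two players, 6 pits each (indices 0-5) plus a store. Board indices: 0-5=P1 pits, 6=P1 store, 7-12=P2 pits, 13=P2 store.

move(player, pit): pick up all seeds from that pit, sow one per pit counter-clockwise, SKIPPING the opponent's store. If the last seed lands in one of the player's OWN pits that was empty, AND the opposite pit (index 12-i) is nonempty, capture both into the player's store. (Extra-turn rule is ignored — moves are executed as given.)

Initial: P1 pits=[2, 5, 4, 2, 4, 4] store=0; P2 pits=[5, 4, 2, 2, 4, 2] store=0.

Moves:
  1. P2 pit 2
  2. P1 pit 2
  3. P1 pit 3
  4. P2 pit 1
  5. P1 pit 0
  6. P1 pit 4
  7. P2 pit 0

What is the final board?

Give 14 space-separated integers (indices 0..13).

Answer: 0 6 0 0 0 7 8 0 2 3 2 7 4 1

Derivation:
Move 1: P2 pit2 -> P1=[2,5,4,2,4,4](0) P2=[5,4,0,3,5,2](0)
Move 2: P1 pit2 -> P1=[2,5,0,3,5,5](1) P2=[5,4,0,3,5,2](0)
Move 3: P1 pit3 -> P1=[2,5,0,0,6,6](2) P2=[5,4,0,3,5,2](0)
Move 4: P2 pit1 -> P1=[2,5,0,0,6,6](2) P2=[5,0,1,4,6,3](0)
Move 5: P1 pit0 -> P1=[0,6,0,0,6,6](7) P2=[5,0,1,0,6,3](0)
Move 6: P1 pit4 -> P1=[0,6,0,0,0,7](8) P2=[6,1,2,1,6,3](0)
Move 7: P2 pit0 -> P1=[0,6,0,0,0,7](8) P2=[0,2,3,2,7,4](1)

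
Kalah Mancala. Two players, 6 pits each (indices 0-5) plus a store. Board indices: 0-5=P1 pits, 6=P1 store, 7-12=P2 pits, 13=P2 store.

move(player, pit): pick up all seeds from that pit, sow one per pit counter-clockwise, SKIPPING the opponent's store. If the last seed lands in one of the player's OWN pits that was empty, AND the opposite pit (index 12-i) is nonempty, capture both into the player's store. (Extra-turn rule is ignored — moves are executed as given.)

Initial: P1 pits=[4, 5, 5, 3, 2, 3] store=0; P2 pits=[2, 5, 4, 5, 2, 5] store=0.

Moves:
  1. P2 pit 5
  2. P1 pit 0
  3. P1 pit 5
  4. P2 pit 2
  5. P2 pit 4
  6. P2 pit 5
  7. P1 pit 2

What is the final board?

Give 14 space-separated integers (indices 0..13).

Answer: 3 7 0 6 4 1 2 4 7 1 6 0 0 4

Derivation:
Move 1: P2 pit5 -> P1=[5,6,6,4,2,3](0) P2=[2,5,4,5,2,0](1)
Move 2: P1 pit0 -> P1=[0,7,7,5,3,4](0) P2=[2,5,4,5,2,0](1)
Move 3: P1 pit5 -> P1=[0,7,7,5,3,0](1) P2=[3,6,5,5,2,0](1)
Move 4: P2 pit2 -> P1=[1,7,7,5,3,0](1) P2=[3,6,0,6,3,1](2)
Move 5: P2 pit4 -> P1=[2,7,7,5,3,0](1) P2=[3,6,0,6,0,2](3)
Move 6: P2 pit5 -> P1=[3,7,7,5,3,0](1) P2=[3,6,0,6,0,0](4)
Move 7: P1 pit2 -> P1=[3,7,0,6,4,1](2) P2=[4,7,1,6,0,0](4)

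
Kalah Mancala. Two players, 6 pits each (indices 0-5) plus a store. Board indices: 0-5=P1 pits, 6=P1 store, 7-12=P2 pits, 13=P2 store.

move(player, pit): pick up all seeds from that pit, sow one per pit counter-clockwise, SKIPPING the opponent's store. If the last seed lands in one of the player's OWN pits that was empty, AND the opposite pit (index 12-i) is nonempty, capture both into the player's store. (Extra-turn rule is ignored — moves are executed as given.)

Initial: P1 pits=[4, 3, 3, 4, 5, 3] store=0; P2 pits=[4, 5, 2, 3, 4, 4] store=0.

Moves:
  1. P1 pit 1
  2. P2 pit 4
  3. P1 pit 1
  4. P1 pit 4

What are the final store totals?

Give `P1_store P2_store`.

Answer: 1 1

Derivation:
Move 1: P1 pit1 -> P1=[4,0,4,5,6,3](0) P2=[4,5,2,3,4,4](0)
Move 2: P2 pit4 -> P1=[5,1,4,5,6,3](0) P2=[4,5,2,3,0,5](1)
Move 3: P1 pit1 -> P1=[5,0,5,5,6,3](0) P2=[4,5,2,3,0,5](1)
Move 4: P1 pit4 -> P1=[5,0,5,5,0,4](1) P2=[5,6,3,4,0,5](1)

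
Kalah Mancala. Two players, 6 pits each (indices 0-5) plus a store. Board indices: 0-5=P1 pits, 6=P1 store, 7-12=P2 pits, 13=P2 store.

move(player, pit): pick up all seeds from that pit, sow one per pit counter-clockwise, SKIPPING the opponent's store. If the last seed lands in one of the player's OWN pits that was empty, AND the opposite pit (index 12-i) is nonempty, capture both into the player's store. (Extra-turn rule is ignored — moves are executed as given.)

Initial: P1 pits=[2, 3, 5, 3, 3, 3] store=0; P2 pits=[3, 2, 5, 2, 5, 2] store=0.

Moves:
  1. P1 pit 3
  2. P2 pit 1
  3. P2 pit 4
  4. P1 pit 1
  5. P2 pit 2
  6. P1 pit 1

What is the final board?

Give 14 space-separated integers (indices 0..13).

Move 1: P1 pit3 -> P1=[2,3,5,0,4,4](1) P2=[3,2,5,2,5,2](0)
Move 2: P2 pit1 -> P1=[2,3,5,0,4,4](1) P2=[3,0,6,3,5,2](0)
Move 3: P2 pit4 -> P1=[3,4,6,0,4,4](1) P2=[3,0,6,3,0,3](1)
Move 4: P1 pit1 -> P1=[3,0,7,1,5,5](1) P2=[3,0,6,3,0,3](1)
Move 5: P2 pit2 -> P1=[4,1,7,1,5,5](1) P2=[3,0,0,4,1,4](2)
Move 6: P1 pit1 -> P1=[4,0,8,1,5,5](1) P2=[3,0,0,4,1,4](2)

Answer: 4 0 8 1 5 5 1 3 0 0 4 1 4 2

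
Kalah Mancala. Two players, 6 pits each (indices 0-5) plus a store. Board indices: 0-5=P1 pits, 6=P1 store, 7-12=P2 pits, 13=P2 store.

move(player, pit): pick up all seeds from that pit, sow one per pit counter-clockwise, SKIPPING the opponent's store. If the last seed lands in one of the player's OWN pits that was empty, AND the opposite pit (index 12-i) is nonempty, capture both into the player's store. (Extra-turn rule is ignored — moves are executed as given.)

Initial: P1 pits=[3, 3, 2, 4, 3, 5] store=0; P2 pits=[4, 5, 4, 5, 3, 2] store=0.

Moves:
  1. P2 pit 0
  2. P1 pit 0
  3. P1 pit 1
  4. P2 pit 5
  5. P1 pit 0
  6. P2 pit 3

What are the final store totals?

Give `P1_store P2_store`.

Move 1: P2 pit0 -> P1=[3,3,2,4,3,5](0) P2=[0,6,5,6,4,2](0)
Move 2: P1 pit0 -> P1=[0,4,3,5,3,5](0) P2=[0,6,5,6,4,2](0)
Move 3: P1 pit1 -> P1=[0,0,4,6,4,6](0) P2=[0,6,5,6,4,2](0)
Move 4: P2 pit5 -> P1=[1,0,4,6,4,6](0) P2=[0,6,5,6,4,0](1)
Move 5: P1 pit0 -> P1=[0,0,4,6,4,6](5) P2=[0,6,5,6,0,0](1)
Move 6: P2 pit3 -> P1=[1,1,5,6,4,6](5) P2=[0,6,5,0,1,1](2)

Answer: 5 2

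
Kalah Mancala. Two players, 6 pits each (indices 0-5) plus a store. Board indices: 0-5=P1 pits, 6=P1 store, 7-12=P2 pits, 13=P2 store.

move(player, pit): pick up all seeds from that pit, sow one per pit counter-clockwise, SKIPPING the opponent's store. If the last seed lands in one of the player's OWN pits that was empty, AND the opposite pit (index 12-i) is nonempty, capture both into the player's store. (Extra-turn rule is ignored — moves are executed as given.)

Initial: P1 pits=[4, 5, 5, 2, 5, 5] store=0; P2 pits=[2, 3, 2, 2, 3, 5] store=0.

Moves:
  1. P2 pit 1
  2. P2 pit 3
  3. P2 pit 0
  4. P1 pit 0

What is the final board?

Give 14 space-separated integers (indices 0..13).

Move 1: P2 pit1 -> P1=[4,5,5,2,5,5](0) P2=[2,0,3,3,4,5](0)
Move 2: P2 pit3 -> P1=[4,5,5,2,5,5](0) P2=[2,0,3,0,5,6](1)
Move 3: P2 pit0 -> P1=[4,5,5,2,5,5](0) P2=[0,1,4,0,5,6](1)
Move 4: P1 pit0 -> P1=[0,6,6,3,6,5](0) P2=[0,1,4,0,5,6](1)

Answer: 0 6 6 3 6 5 0 0 1 4 0 5 6 1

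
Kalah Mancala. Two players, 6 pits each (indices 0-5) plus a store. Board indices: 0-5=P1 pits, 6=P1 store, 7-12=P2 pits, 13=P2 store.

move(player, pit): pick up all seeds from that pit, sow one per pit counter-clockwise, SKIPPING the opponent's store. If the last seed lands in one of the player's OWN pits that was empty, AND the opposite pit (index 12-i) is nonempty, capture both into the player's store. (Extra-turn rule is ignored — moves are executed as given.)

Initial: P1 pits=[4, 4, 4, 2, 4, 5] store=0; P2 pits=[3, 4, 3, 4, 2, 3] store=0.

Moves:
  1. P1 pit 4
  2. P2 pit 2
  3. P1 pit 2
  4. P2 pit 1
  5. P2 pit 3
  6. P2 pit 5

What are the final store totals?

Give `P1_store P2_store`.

Move 1: P1 pit4 -> P1=[4,4,4,2,0,6](1) P2=[4,5,3,4,2,3](0)
Move 2: P2 pit2 -> P1=[4,4,4,2,0,6](1) P2=[4,5,0,5,3,4](0)
Move 3: P1 pit2 -> P1=[4,4,0,3,1,7](2) P2=[4,5,0,5,3,4](0)
Move 4: P2 pit1 -> P1=[4,4,0,3,1,7](2) P2=[4,0,1,6,4,5](1)
Move 5: P2 pit3 -> P1=[5,5,1,3,1,7](2) P2=[4,0,1,0,5,6](2)
Move 6: P2 pit5 -> P1=[6,6,2,4,2,7](2) P2=[4,0,1,0,5,0](3)

Answer: 2 3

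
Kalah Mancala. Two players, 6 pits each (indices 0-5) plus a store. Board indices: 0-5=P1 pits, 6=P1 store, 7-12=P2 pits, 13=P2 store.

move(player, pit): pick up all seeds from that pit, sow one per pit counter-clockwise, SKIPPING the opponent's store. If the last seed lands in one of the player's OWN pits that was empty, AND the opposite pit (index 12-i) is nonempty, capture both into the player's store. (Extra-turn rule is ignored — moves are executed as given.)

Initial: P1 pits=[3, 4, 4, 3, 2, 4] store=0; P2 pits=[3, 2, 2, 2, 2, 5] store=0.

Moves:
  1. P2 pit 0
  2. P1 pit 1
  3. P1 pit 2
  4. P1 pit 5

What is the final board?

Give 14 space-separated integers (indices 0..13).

Answer: 3 0 0 5 4 0 2 2 4 4 4 3 5 0

Derivation:
Move 1: P2 pit0 -> P1=[3,4,4,3,2,4](0) P2=[0,3,3,3,2,5](0)
Move 2: P1 pit1 -> P1=[3,0,5,4,3,5](0) P2=[0,3,3,3,2,5](0)
Move 3: P1 pit2 -> P1=[3,0,0,5,4,6](1) P2=[1,3,3,3,2,5](0)
Move 4: P1 pit5 -> P1=[3,0,0,5,4,0](2) P2=[2,4,4,4,3,5](0)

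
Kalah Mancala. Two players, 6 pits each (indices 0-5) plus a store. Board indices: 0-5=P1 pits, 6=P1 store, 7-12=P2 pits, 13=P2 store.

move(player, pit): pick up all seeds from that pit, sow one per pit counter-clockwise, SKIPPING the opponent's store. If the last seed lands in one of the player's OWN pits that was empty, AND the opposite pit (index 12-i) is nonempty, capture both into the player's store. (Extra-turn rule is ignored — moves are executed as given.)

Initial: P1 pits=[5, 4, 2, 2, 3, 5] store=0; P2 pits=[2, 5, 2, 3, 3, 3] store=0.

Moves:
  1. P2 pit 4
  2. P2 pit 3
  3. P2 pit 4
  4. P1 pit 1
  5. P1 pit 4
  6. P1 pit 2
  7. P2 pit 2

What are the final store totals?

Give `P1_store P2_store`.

Answer: 1 2

Derivation:
Move 1: P2 pit4 -> P1=[6,4,2,2,3,5](0) P2=[2,5,2,3,0,4](1)
Move 2: P2 pit3 -> P1=[6,4,2,2,3,5](0) P2=[2,5,2,0,1,5](2)
Move 3: P2 pit4 -> P1=[6,4,2,2,3,5](0) P2=[2,5,2,0,0,6](2)
Move 4: P1 pit1 -> P1=[6,0,3,3,4,6](0) P2=[2,5,2,0,0,6](2)
Move 5: P1 pit4 -> P1=[6,0,3,3,0,7](1) P2=[3,6,2,0,0,6](2)
Move 6: P1 pit2 -> P1=[6,0,0,4,1,8](1) P2=[3,6,2,0,0,6](2)
Move 7: P2 pit2 -> P1=[6,0,0,4,1,8](1) P2=[3,6,0,1,1,6](2)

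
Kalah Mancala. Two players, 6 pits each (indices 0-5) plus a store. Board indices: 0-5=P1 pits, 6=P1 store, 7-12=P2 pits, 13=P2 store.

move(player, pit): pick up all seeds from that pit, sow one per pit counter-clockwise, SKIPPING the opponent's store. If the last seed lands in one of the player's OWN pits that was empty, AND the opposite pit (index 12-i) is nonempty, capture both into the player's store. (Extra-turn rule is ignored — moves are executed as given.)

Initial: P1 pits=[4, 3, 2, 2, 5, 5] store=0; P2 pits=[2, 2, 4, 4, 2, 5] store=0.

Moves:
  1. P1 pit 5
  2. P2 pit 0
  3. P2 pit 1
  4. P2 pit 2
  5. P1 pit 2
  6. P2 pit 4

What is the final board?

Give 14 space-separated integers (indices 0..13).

Move 1: P1 pit5 -> P1=[4,3,2,2,5,0](1) P2=[3,3,5,5,2,5](0)
Move 2: P2 pit0 -> P1=[4,3,2,2,5,0](1) P2=[0,4,6,6,2,5](0)
Move 3: P2 pit1 -> P1=[4,3,2,2,5,0](1) P2=[0,0,7,7,3,6](0)
Move 4: P2 pit2 -> P1=[5,4,3,2,5,0](1) P2=[0,0,0,8,4,7](1)
Move 5: P1 pit2 -> P1=[5,4,0,3,6,1](1) P2=[0,0,0,8,4,7](1)
Move 6: P2 pit4 -> P1=[6,5,0,3,6,1](1) P2=[0,0,0,8,0,8](2)

Answer: 6 5 0 3 6 1 1 0 0 0 8 0 8 2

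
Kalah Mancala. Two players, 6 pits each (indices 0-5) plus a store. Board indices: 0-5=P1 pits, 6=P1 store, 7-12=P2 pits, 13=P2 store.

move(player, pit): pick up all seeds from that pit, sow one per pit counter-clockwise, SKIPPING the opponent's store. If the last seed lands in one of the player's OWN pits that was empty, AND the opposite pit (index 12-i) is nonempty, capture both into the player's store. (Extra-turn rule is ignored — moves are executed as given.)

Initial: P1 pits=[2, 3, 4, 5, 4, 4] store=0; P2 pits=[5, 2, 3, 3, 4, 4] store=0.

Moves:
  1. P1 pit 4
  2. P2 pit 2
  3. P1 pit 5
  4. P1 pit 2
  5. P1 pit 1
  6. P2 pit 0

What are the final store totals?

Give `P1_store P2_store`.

Answer: 3 1

Derivation:
Move 1: P1 pit4 -> P1=[2,3,4,5,0,5](1) P2=[6,3,3,3,4,4](0)
Move 2: P2 pit2 -> P1=[2,3,4,5,0,5](1) P2=[6,3,0,4,5,5](0)
Move 3: P1 pit5 -> P1=[2,3,4,5,0,0](2) P2=[7,4,1,5,5,5](0)
Move 4: P1 pit2 -> P1=[2,3,0,6,1,1](3) P2=[7,4,1,5,5,5](0)
Move 5: P1 pit1 -> P1=[2,0,1,7,2,1](3) P2=[7,4,1,5,5,5](0)
Move 6: P2 pit0 -> P1=[3,0,1,7,2,1](3) P2=[0,5,2,6,6,6](1)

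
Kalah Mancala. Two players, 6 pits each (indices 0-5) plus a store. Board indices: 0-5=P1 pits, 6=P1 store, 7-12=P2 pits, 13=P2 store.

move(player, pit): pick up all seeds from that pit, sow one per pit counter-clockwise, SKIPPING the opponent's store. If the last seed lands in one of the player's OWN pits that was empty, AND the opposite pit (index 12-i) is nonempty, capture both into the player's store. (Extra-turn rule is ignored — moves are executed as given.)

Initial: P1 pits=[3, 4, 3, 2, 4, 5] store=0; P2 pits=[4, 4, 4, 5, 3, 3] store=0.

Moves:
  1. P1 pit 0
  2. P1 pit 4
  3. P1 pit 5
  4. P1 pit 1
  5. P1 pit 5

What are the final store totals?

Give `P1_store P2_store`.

Answer: 4 0

Derivation:
Move 1: P1 pit0 -> P1=[0,5,4,3,4,5](0) P2=[4,4,4,5,3,3](0)
Move 2: P1 pit4 -> P1=[0,5,4,3,0,6](1) P2=[5,5,4,5,3,3](0)
Move 3: P1 pit5 -> P1=[0,5,4,3,0,0](2) P2=[6,6,5,6,4,3](0)
Move 4: P1 pit1 -> P1=[0,0,5,4,1,1](3) P2=[6,6,5,6,4,3](0)
Move 5: P1 pit5 -> P1=[0,0,5,4,1,0](4) P2=[6,6,5,6,4,3](0)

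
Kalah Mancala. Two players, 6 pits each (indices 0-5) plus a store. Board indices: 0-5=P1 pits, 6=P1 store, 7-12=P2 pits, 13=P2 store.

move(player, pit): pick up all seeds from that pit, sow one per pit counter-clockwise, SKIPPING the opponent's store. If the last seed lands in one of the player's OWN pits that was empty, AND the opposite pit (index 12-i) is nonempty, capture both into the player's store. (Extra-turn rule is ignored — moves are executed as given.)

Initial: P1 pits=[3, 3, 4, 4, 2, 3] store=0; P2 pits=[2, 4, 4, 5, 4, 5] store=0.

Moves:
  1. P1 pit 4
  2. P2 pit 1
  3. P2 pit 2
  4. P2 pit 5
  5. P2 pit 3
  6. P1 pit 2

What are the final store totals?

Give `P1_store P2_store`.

Answer: 2 3

Derivation:
Move 1: P1 pit4 -> P1=[3,3,4,4,0,4](1) P2=[2,4,4,5,4,5](0)
Move 2: P2 pit1 -> P1=[3,3,4,4,0,4](1) P2=[2,0,5,6,5,6](0)
Move 3: P2 pit2 -> P1=[4,3,4,4,0,4](1) P2=[2,0,0,7,6,7](1)
Move 4: P2 pit5 -> P1=[5,4,5,5,1,5](1) P2=[2,0,0,7,6,0](2)
Move 5: P2 pit3 -> P1=[6,5,6,6,1,5](1) P2=[2,0,0,0,7,1](3)
Move 6: P1 pit2 -> P1=[6,5,0,7,2,6](2) P2=[3,1,0,0,7,1](3)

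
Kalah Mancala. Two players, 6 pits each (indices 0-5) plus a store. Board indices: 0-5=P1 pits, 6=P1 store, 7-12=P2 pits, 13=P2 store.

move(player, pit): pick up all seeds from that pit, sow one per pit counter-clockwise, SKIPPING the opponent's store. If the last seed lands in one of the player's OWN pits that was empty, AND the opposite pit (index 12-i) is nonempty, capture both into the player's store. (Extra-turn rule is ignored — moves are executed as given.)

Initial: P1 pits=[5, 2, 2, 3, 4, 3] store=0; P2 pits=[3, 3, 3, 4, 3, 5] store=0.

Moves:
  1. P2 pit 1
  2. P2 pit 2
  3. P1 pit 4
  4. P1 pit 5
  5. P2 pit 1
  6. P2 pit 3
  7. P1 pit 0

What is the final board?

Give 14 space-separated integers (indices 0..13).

Answer: 0 4 4 5 1 1 3 5 0 2 0 6 7 2

Derivation:
Move 1: P2 pit1 -> P1=[5,2,2,3,4,3](0) P2=[3,0,4,5,4,5](0)
Move 2: P2 pit2 -> P1=[5,2,2,3,4,3](0) P2=[3,0,0,6,5,6](1)
Move 3: P1 pit4 -> P1=[5,2,2,3,0,4](1) P2=[4,1,0,6,5,6](1)
Move 4: P1 pit5 -> P1=[5,2,2,3,0,0](2) P2=[5,2,1,6,5,6](1)
Move 5: P2 pit1 -> P1=[5,2,2,3,0,0](2) P2=[5,0,2,7,5,6](1)
Move 6: P2 pit3 -> P1=[6,3,3,4,0,0](2) P2=[5,0,2,0,6,7](2)
Move 7: P1 pit0 -> P1=[0,4,4,5,1,1](3) P2=[5,0,2,0,6,7](2)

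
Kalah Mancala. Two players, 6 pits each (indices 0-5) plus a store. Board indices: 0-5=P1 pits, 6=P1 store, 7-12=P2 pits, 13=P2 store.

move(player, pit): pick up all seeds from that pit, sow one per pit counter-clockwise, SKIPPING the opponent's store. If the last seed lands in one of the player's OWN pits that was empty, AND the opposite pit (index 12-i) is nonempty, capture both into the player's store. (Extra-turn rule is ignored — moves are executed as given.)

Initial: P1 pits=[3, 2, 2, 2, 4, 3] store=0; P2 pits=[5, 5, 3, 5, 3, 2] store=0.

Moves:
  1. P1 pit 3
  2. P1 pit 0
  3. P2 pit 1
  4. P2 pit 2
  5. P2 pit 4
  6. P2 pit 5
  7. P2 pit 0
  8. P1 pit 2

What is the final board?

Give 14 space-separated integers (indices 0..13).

Answer: 0 5 0 1 6 5 5 0 1 1 8 1 0 6

Derivation:
Move 1: P1 pit3 -> P1=[3,2,2,0,5,4](0) P2=[5,5,3,5,3,2](0)
Move 2: P1 pit0 -> P1=[0,3,3,0,5,4](4) P2=[5,5,0,5,3,2](0)
Move 3: P2 pit1 -> P1=[0,3,3,0,5,4](4) P2=[5,0,1,6,4,3](1)
Move 4: P2 pit2 -> P1=[0,3,3,0,5,4](4) P2=[5,0,0,7,4,3](1)
Move 5: P2 pit4 -> P1=[1,4,3,0,5,4](4) P2=[5,0,0,7,0,4](2)
Move 6: P2 pit5 -> P1=[2,5,4,0,5,4](4) P2=[5,0,0,7,0,0](3)
Move 7: P2 pit0 -> P1=[0,5,4,0,5,4](4) P2=[0,1,1,8,1,0](6)
Move 8: P1 pit2 -> P1=[0,5,0,1,6,5](5) P2=[0,1,1,8,1,0](6)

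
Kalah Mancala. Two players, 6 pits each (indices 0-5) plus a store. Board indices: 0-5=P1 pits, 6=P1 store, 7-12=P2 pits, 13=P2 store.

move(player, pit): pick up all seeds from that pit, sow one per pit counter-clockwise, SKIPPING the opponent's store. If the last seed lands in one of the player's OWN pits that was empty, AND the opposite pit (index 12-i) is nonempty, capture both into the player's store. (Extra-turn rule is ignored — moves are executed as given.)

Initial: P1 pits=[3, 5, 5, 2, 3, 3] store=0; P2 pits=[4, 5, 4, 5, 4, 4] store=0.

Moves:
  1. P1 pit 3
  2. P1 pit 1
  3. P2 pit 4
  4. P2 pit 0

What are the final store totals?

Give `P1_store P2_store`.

Answer: 1 3

Derivation:
Move 1: P1 pit3 -> P1=[3,5,5,0,4,4](0) P2=[4,5,4,5,4,4](0)
Move 2: P1 pit1 -> P1=[3,0,6,1,5,5](1) P2=[4,5,4,5,4,4](0)
Move 3: P2 pit4 -> P1=[4,1,6,1,5,5](1) P2=[4,5,4,5,0,5](1)
Move 4: P2 pit0 -> P1=[4,0,6,1,5,5](1) P2=[0,6,5,6,0,5](3)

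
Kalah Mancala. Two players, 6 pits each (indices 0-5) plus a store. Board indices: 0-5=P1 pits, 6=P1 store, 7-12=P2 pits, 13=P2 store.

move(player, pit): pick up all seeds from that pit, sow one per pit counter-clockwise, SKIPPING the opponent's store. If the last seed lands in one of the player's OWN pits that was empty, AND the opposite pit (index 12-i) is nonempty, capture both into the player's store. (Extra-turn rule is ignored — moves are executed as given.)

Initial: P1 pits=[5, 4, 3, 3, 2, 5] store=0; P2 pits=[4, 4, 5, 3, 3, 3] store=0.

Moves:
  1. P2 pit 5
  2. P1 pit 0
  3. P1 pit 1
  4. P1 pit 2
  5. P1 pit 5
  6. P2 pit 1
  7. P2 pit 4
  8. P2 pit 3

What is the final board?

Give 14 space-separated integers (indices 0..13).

Answer: 2 2 1 6 5 0 6 7 0 7 0 1 3 4

Derivation:
Move 1: P2 pit5 -> P1=[6,5,3,3,2,5](0) P2=[4,4,5,3,3,0](1)
Move 2: P1 pit0 -> P1=[0,6,4,4,3,6](1) P2=[4,4,5,3,3,0](1)
Move 3: P1 pit1 -> P1=[0,0,5,5,4,7](2) P2=[5,4,5,3,3,0](1)
Move 4: P1 pit2 -> P1=[0,0,0,6,5,8](3) P2=[6,4,5,3,3,0](1)
Move 5: P1 pit5 -> P1=[0,0,0,6,5,0](6) P2=[7,5,6,4,4,0](1)
Move 6: P2 pit1 -> P1=[0,0,0,6,5,0](6) P2=[7,0,7,5,5,1](2)
Move 7: P2 pit4 -> P1=[1,1,1,6,5,0](6) P2=[7,0,7,5,0,2](3)
Move 8: P2 pit3 -> P1=[2,2,1,6,5,0](6) P2=[7,0,7,0,1,3](4)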